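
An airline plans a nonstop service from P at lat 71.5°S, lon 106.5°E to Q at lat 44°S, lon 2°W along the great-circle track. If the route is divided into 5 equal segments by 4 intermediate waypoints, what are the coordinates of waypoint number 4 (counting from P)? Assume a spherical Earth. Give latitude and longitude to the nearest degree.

From cos δ = sin φ₁ sin φ₂ + cos φ₁ cos φ₂ cos Δλ, the central angle is δ ≈ 0.944 rad (54.1°).
Interpolate at f = 4/5 with slerp weights a = sin((1−f)δ)/sin δ ≈ 0.232, b = sin(fδ)/sin δ ≈ 0.846.
p = a·p₁ + b·p₂ ≈ (0.588, 0.049, -0.808); φ = arcsin(p_z) ≈ -53.87°, λ = atan2(p_y, p_x) ≈ 4.79°.

≈ lat 54°S, lon 5°E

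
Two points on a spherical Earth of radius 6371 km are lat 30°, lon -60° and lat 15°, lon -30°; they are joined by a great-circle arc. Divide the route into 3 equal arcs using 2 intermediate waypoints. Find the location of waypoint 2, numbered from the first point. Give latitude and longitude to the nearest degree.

≈ lat 21°, lon -39°

Write both endpoints as unit vectors p₁, p₂ with components (cos φ cos λ, cos φ sin λ, sin φ).
The central angle between the endpoints is δ = arccos(p₁·p₂) ≈ 0.547 rad (31.4°).
Interpolate at f = 2/3 with slerp weights a = sin((1−f)δ)/sin δ ≈ 0.349, b = sin(fδ)/sin δ ≈ 0.686.
p = a·p₁ + b·p₂ ≈ (0.725, -0.593, 0.352); φ = arcsin(p_z) ≈ 20.60°, λ = atan2(p_y, p_x) ≈ -39.28°.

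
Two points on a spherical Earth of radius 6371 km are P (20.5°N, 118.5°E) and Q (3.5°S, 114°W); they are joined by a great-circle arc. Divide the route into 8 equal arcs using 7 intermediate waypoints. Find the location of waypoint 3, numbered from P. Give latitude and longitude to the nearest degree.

Convert each endpoint to a unit vector on the sphere (x = cos φ cos λ, y = cos φ sin λ, z = sin φ).
The central angle between the endpoints is δ = arccos(p₁·p₂) ≈ 2.203 rad (126.2°).
Interpolate at f = 3/8 with slerp weights a = sin((1−f)δ)/sin δ ≈ 1.216, b = sin(fδ)/sin δ ≈ 0.911.
p = a·p₁ + b·p₂ ≈ (-0.913, 0.170, 0.370); φ = arcsin(p_z) ≈ 21.73°, λ = atan2(p_y, p_x) ≈ 169.45°.

≈ (22°N, 169°E)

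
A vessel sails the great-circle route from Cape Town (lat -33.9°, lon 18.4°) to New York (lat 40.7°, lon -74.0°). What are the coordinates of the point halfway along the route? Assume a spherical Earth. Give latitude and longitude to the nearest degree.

The haversine formula gives a central angle δ ≈ 1.971 rad (113.0°) between the endpoints.
Interpolate at f = 1/2 with slerp weights a = sin((1−f)δ)/sin δ ≈ 0.905, b = sin(fδ)/sin δ ≈ 0.905.
p = a·p₁ + b·p₂ ≈ (0.902, -0.423, 0.085); φ = arcsin(p_z) ≈ 4.90°, λ = atan2(p_y, p_x) ≈ -25.10°.

≈ lat 5°, lon -25°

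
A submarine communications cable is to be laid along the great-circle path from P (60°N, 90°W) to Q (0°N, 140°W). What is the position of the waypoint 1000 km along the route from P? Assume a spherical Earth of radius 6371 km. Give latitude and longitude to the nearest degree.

The haversine formula gives a central angle δ ≈ 1.244 rad (71.3°) between the endpoints. The total great-circle distance is δ·R ≈ 1.244 × 6371 ≈ 7923 km, so the target fraction is f = 1000/7923 ≈ 0.126.
Interpolate at f ≈ 0.126 with slerp weights a = sin((1−f)δ)/sin δ ≈ 0.935, b = sin(fδ)/sin δ ≈ 0.165.
p = a·p₁ + b·p₂ ≈ (-0.126, -0.573, 0.809); φ = arcsin(p_z) ≈ 54.04°, λ = atan2(p_y, p_x) ≈ -102.44°.

≈ (54°N, 102°W)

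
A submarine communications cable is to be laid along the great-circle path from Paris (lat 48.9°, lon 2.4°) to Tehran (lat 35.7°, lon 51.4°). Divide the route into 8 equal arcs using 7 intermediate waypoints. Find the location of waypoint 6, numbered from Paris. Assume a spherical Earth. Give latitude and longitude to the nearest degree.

≈ lat 41°, lon 41°

Write both endpoints as unit vectors p₁, p₂ with components (cos φ cos λ, cos φ sin λ, sin φ).
The central angle between the endpoints is δ = arccos(p₁·p₂) ≈ 0.660 rad (37.8°).
Interpolate at f = 6/8 with slerp weights a = sin((1−f)δ)/sin δ ≈ 0.268, b = sin(fδ)/sin δ ≈ 0.775.
p = a·p₁ + b·p₂ ≈ (0.568, 0.499, 0.654); φ = arcsin(p_z) ≈ 40.84°, λ = atan2(p_y, p_x) ≈ 41.28°.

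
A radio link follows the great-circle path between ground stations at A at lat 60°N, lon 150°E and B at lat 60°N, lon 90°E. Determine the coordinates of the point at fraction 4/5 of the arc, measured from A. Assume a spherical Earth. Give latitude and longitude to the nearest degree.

≈ lat 62°N, lon 101°E

Write both endpoints as unit vectors p₁, p₂ with components (cos φ cos λ, cos φ sin λ, sin φ).
The central angle between the endpoints is δ = arccos(p₁·p₂) ≈ 0.505 rad (29.0°).
Interpolate at f = 4/5 with slerp weights a = sin((1−f)δ)/sin δ ≈ 0.208, b = sin(fδ)/sin δ ≈ 0.813.
p = a·p₁ + b·p₂ ≈ (-0.090, 0.458, 0.884); φ = arcsin(p_z) ≈ 62.15°, λ = atan2(p_y, p_x) ≈ 101.14°.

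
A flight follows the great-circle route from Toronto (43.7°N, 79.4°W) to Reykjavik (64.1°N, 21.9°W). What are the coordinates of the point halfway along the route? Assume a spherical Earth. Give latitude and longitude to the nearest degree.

The haversine formula gives a central angle δ ≈ 0.658 rad (37.7°) between the endpoints.
Interpolate at f = 1/2 with slerp weights a = sin((1−f)δ)/sin δ ≈ 0.528, b = sin(fδ)/sin δ ≈ 0.528.
p = a·p₁ + b·p₂ ≈ (0.284, -0.462, 0.840); φ = arcsin(p_z) ≈ 57.17°, λ = atan2(p_y, p_x) ≈ -58.36°.

≈ 57°N, 58°W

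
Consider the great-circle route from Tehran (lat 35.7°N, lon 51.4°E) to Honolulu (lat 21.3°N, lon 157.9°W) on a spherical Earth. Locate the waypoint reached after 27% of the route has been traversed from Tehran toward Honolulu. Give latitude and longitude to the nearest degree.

≈ lat 60°N, lon 83°E

Write both endpoints as unit vectors p₁, p₂ with components (cos φ cos λ, cos φ sin λ, sin φ).
The central angle between the endpoints is δ = arccos(p₁·p₂) ≈ 2.035 rad (116.6°).
Interpolate at f = 0.27 with slerp weights a = sin((1−f)δ)/sin δ ≈ 1.114, b = sin(fδ)/sin δ ≈ 0.584.
p = a·p₁ + b·p₂ ≈ (0.060, 0.503, 0.862); φ = arcsin(p_z) ≈ 59.59°, λ = atan2(p_y, p_x) ≈ 83.15°.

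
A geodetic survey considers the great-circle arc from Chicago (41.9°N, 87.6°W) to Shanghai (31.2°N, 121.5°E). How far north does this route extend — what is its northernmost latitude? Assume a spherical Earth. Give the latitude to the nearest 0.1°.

The great circle lies in the plane with unit normal n̂ = (p₁ × p₂)/|p₁ × p₂|.
Here n̂_z ≈ -0.317; the vertex latitude is φ_max = arccos|n̂_z| ≈ 71.5°.
Check via Clairaut: cos φ_max = |cos φ₁| · sin C = cos(41.9°)·sin(25.2°) ≈ 0.317, again giving ≈ 71.5°.

≈ 71.5°N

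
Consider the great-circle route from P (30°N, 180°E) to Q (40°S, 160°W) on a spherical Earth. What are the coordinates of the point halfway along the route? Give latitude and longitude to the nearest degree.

≈ (5°S, 171°W)

Write both endpoints as unit vectors p₁, p₂ with components (cos φ cos λ, cos φ sin λ, sin φ).
The central angle between the endpoints is δ = arccos(p₁·p₂) ≈ 1.264 rad (72.4°).
Interpolate at f = 1/2 with slerp weights a = sin((1−f)δ)/sin δ ≈ 0.620, b = sin(fδ)/sin δ ≈ 0.620.
p = a·p₁ + b·p₂ ≈ (-0.983, -0.162, -0.088); φ = arcsin(p_z) ≈ -5.08°, λ = atan2(p_y, p_x) ≈ -170.62°.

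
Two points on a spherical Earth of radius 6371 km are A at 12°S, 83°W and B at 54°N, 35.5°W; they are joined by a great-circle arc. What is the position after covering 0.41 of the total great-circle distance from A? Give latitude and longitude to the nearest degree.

≈ 16°N, 69°W

Convert each endpoint to a unit vector on the sphere (x = cos φ cos λ, y = cos φ sin λ, z = sin φ).
The central angle between the endpoints is δ = arccos(p₁·p₂) ≈ 1.349 rad (77.3°).
Interpolate at f = 0.41 with slerp weights a = sin((1−f)δ)/sin δ ≈ 0.732, b = sin(fδ)/sin δ ≈ 0.538.
p = a·p₁ + b·p₂ ≈ (0.345, -0.895, 0.283); φ = arcsin(p_z) ≈ 16.46°, λ = atan2(p_y, p_x) ≈ -68.92°.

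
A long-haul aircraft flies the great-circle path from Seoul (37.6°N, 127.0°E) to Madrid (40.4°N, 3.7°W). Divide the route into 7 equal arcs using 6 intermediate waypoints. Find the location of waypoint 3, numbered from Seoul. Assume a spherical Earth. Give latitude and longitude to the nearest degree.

Write both endpoints as unit vectors p₁, p₂ with components (cos φ cos λ, cos φ sin λ, sin φ).
The central angle between the endpoints is δ = arccos(p₁·p₂) ≈ 1.569 rad (89.9°).
Interpolate at f = 3/7 with slerp weights a = sin((1−f)δ)/sin δ ≈ 0.781, b = sin(fδ)/sin δ ≈ 0.623.
p = a·p₁ + b·p₂ ≈ (0.101, 0.464, 0.880); φ = arcsin(p_z) ≈ 61.67°, λ = atan2(p_y, p_x) ≈ 77.73°.

≈ 62°N, 78°E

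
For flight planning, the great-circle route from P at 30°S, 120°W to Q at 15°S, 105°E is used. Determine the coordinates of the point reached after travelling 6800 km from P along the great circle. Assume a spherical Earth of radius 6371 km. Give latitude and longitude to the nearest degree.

≈ 46°S, 162°E

The haversine formula gives a central angle δ ≈ 2.051 rad (117.5°) between the endpoints. The total great-circle distance is δ·R ≈ 2.051 × 6371 ≈ 13068 km, so the target fraction is f = 6800/13068 ≈ 0.520.
Interpolate at f ≈ 0.520 with slerp weights a = sin((1−f)δ)/sin δ ≈ 0.939, b = sin(fδ)/sin δ ≈ 0.988.
p = a·p₁ + b·p₂ ≈ (-0.653, 0.217, -0.725); φ = arcsin(p_z) ≈ -46.47°, λ = atan2(p_y, p_x) ≈ 161.60°.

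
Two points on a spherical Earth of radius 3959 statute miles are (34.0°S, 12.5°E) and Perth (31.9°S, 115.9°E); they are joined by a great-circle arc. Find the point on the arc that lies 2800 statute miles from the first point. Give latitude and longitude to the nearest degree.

≈ (46°S, 64°E)

From cos δ = sin φ₁ sin φ₂ + cos φ₁ cos φ₂ cos Δλ, the central angle is δ ≈ 1.438 rad (82.4°). The total great-circle distance is δ·R ≈ 1.438 × 3959 ≈ 5693 mi, so the target fraction is f = 2800/5693 ≈ 0.492.
Interpolate at f ≈ 0.492 with slerp weights a = sin((1−f)δ)/sin δ ≈ 0.673, b = sin(fδ)/sin δ ≈ 0.656.
p = a·p₁ + b·p₂ ≈ (0.302, 0.621, -0.723); φ = arcsin(p_z) ≈ -46.30°, λ = atan2(p_y, p_x) ≈ 64.09°.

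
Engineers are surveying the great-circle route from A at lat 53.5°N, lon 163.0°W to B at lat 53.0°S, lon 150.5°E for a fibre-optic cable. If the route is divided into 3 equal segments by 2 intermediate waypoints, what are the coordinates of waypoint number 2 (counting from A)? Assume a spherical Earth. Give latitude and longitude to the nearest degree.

≈ lat 18°S, lon 168°E

The haversine formula gives a central angle δ ≈ 1.977 rad (113.3°) between the endpoints.
Interpolate at f = 2/3 with slerp weights a = sin((1−f)δ)/sin δ ≈ 0.667, b = sin(fδ)/sin δ ≈ 1.054.
p = a·p₁ + b·p₂ ≈ (-0.932, 0.196, -0.306); φ = arcsin(p_z) ≈ -17.82°, λ = atan2(p_y, p_x) ≈ 168.09°.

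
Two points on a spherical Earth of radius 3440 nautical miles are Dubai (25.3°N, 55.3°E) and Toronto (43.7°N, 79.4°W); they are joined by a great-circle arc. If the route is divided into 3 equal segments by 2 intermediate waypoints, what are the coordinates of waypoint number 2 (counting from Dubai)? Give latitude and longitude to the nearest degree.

Write both endpoints as unit vectors p₁, p₂ with components (cos φ cos λ, cos φ sin λ, sin φ).
The central angle between the endpoints is δ = arccos(p₁·p₂) ≈ 1.736 rad (99.5°).
Interpolate at f = 2/3 with slerp weights a = sin((1−f)δ)/sin δ ≈ 0.554, b = sin(fδ)/sin δ ≈ 0.928.
p = a·p₁ + b·p₂ ≈ (0.409, -0.248, 0.878); φ = arcsin(p_z) ≈ 61.45°, λ = atan2(p_y, p_x) ≈ -31.20°.

≈ (61°N, 31°W)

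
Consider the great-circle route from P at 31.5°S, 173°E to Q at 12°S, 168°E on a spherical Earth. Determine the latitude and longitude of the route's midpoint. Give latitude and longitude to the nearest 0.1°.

Convert each endpoint to a unit vector on the sphere (x = cos φ cos λ, y = cos φ sin λ, z = sin φ).
The central angle between the endpoints is δ = arccos(p₁·p₂) ≈ 0.350 rad (20.0°).
Interpolate at f = 1/2 with slerp weights a = sin((1−f)δ)/sin δ ≈ 0.508, b = sin(fδ)/sin δ ≈ 0.508.
p = a·p₁ + b·p₂ ≈ (-0.915, 0.156, -0.371); φ = arcsin(p_z) ≈ -21.77°, λ = atan2(p_y, p_x) ≈ 170.33°.

≈ 21.8°S, 170.3°E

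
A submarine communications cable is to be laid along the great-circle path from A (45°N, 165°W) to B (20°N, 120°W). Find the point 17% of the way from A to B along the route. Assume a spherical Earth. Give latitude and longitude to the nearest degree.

≈ (42°N, 155°W)

Write both endpoints as unit vectors p₁, p₂ with components (cos φ cos λ, cos φ sin λ, sin φ).
The central angle between the endpoints is δ = arccos(p₁·p₂) ≈ 0.779 rad (44.6°).
Interpolate at f = 0.17 with slerp weights a = sin((1−f)δ)/sin δ ≈ 0.857, b = sin(fδ)/sin δ ≈ 0.188.
p = a·p₁ + b·p₂ ≈ (-0.674, -0.310, 0.671); φ = arcsin(p_z) ≈ 42.11°, λ = atan2(p_y, p_x) ≈ -155.31°.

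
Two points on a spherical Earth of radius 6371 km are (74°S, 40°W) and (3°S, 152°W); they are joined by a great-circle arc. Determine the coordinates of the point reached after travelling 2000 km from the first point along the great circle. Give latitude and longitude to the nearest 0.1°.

Write both endpoints as unit vectors p₁, p₂ with components (cos φ cos λ, cos φ sin λ, sin φ).
The central angle between the endpoints is δ = arccos(p₁·p₂) ≈ 1.624 rad (93.0°). The total great-circle distance is δ·R ≈ 1.624 × 6371 ≈ 10344 km, so the target fraction is f = 2000/10344 ≈ 0.193.
Interpolate at f ≈ 0.193 with slerp weights a = sin((1−f)δ)/sin δ ≈ 0.967, b = sin(fδ)/sin δ ≈ 0.309.
p = a·p₁ + b·p₂ ≈ (-0.068, -0.316, -0.946); φ = arcsin(p_z) ≈ -71.11°, λ = atan2(p_y, p_x) ≈ -102.19°.

≈ (71.1°S, 102.2°W)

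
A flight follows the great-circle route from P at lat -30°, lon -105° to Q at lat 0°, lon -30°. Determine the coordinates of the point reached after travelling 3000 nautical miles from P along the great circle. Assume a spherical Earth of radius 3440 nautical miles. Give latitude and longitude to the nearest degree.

≈ lat -14°, lon -54°

Convert each endpoint to a unit vector on the sphere (x = cos φ cos λ, y = cos φ sin λ, z = sin φ).
The central angle between the endpoints is δ = arccos(p₁·p₂) ≈ 1.345 rad (77.0°). The total great-circle distance is δ·R ≈ 1.345 × 3440 ≈ 4626 nmi, so the target fraction is f = 3000/4626 ≈ 0.649.
Interpolate at f ≈ 0.649 with slerp weights a = sin((1−f)δ)/sin δ ≈ 0.467, b = sin(fδ)/sin δ ≈ 0.786.
p = a·p₁ + b·p₂ ≈ (0.576, -0.784, -0.234); φ = arcsin(p_z) ≈ -13.51°, λ = atan2(p_y, p_x) ≈ -53.70°.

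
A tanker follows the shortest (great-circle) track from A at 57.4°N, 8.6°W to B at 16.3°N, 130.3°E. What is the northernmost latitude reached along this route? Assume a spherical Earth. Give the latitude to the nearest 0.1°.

≈ 69.9°N

The great circle lies in the plane with unit normal n̂ = (p₁ × p₂)/|p₁ × p₂|.
Here n̂_z ≈ +0.344; the vertex latitude is φ_max = arccos|n̂_z| ≈ 69.9°.
Check via Clairaut: cos φ_max = |cos φ₁| · sin C = cos(57.4°)·sin(39.7°) ≈ 0.344, again giving ≈ 69.9°.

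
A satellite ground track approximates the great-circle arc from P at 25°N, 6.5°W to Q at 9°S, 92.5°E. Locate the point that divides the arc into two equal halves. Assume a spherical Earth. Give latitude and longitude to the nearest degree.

≈ 12°N, 46°E

Write both endpoints as unit vectors p₁, p₂ with components (cos φ cos λ, cos φ sin λ, sin φ).
The central angle between the endpoints is δ = arccos(p₁·p₂) ≈ 1.778 rad (101.9°).
Interpolate at f = 1/2 with slerp weights a = sin((1−f)δ)/sin δ ≈ 0.794, b = sin(fδ)/sin δ ≈ 0.794.
p = a·p₁ + b·p₂ ≈ (0.680, 0.702, 0.211); φ = arcsin(p_z) ≈ 12.20°, λ = atan2(p_y, p_x) ≈ 45.88°.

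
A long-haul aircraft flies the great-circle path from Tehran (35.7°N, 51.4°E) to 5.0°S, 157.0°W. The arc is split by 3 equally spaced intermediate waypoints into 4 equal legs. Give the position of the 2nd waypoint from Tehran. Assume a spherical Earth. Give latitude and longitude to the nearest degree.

Write both endpoints as unit vectors p₁, p₂ with components (cos φ cos λ, cos φ sin λ, sin φ).
The central angle between the endpoints is δ = arccos(p₁·p₂) ≈ 2.438 rad (139.7°).
Interpolate at f = 2/4 with slerp weights a = sin((1−f)δ)/sin δ ≈ 1.451, b = sin(fδ)/sin δ ≈ 1.451.
p = a·p₁ + b·p₂ ≈ (-0.595, 0.356, 0.720); φ = arcsin(p_z) ≈ 46.07°, λ = atan2(p_y, p_x) ≈ 149.12°.

≈ 46°N, 149°E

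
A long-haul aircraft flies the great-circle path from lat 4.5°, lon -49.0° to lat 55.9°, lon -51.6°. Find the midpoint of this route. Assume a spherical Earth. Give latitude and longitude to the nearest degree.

≈ lat 30°, lon -50°

Write both endpoints as unit vectors p₁, p₂ with components (cos φ cos λ, cos φ sin λ, sin φ).
The central angle between the endpoints is δ = arccos(p₁·p₂) ≈ 0.898 rad (51.4°).
Interpolate at f = 1/2 with slerp weights a = sin((1−f)δ)/sin δ ≈ 0.555, b = sin(fδ)/sin δ ≈ 0.555.
p = a·p₁ + b·p₂ ≈ (0.556, -0.661, 0.503); φ = arcsin(p_z) ≈ 30.21°, λ = atan2(p_y, p_x) ≈ -49.94°.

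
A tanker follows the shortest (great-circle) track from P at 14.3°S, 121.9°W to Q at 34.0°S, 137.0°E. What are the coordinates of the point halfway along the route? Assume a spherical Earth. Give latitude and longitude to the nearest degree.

The haversine formula gives a central angle δ ≈ 1.587 rad (90.9°) between the endpoints.
Interpolate at f = 1/2 with slerp weights a = sin((1−f)δ)/sin δ ≈ 0.713, b = sin(fδ)/sin δ ≈ 0.713.
p = a·p₁ + b·p₂ ≈ (-0.797, -0.183, -0.575); φ = arcsin(p_z) ≈ -35.09°, λ = atan2(p_y, p_x) ≈ -167.05°.

≈ 35°S, 167°W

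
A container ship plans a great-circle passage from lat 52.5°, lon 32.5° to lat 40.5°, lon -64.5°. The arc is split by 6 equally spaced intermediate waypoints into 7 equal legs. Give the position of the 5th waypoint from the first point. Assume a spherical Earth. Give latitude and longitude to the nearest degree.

≈ lat 52°, lon -45°

The haversine formula gives a central angle δ ≈ 1.094 rad (62.7°) between the endpoints.
Interpolate at f = 5/7 with slerp weights a = sin((1−f)δ)/sin δ ≈ 0.346, b = sin(fδ)/sin δ ≈ 0.793.
p = a·p₁ + b·p₂ ≈ (0.437, -0.431, 0.789); φ = arcsin(p_z) ≈ 52.13°, λ = atan2(p_y, p_x) ≈ -44.58°.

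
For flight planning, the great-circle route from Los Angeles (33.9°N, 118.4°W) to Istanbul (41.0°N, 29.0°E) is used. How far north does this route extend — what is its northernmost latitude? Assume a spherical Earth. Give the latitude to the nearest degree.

≈ 70°N

The great circle lies in the plane with unit normal n̂ = (p₁ × p₂)/|p₁ × p₂|.
Here n̂_z ≈ +0.342; the vertex latitude is φ_max = arccos|n̂_z| ≈ 70.0°.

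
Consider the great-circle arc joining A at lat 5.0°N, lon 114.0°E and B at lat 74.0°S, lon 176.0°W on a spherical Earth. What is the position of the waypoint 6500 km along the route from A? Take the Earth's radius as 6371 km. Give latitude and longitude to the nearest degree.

≈ lat 51°S, lon 134°E

Convert each endpoint to a unit vector on the sphere (x = cos φ cos λ, y = cos φ sin λ, z = sin φ).
The central angle between the endpoints is δ = arccos(p₁·p₂) ≈ 1.561 rad (89.4°). The total great-circle distance is δ·R ≈ 1.561 × 6371 ≈ 9943 km, so the target fraction is f = 6500/9943 ≈ 0.654.
Interpolate at f ≈ 0.654 with slerp weights a = sin((1−f)δ)/sin δ ≈ 0.515, b = sin(fδ)/sin δ ≈ 0.852.
p = a·p₁ + b·p₂ ≈ (-0.443, 0.452, -0.774); φ = arcsin(p_z) ≈ -50.75°, λ = atan2(p_y, p_x) ≈ 134.42°.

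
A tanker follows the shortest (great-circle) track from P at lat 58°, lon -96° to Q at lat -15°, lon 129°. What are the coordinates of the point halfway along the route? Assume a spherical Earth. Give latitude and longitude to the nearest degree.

Write both endpoints as unit vectors p₁, p₂ with components (cos φ cos λ, cos φ sin λ, sin φ).
The central angle between the endpoints is δ = arccos(p₁·p₂) ≈ 2.191 rad (125.6°).
Interpolate at f = 1/2 with slerp weights a = sin((1−f)δ)/sin δ ≈ 1.093, b = sin(fδ)/sin δ ≈ 1.093.
p = a·p₁ + b·p₂ ≈ (-0.725, 0.244, 0.644); φ = arcsin(p_z) ≈ 40.09°, λ = atan2(p_y, p_x) ≈ 161.37°.

≈ lat 40°, lon 161°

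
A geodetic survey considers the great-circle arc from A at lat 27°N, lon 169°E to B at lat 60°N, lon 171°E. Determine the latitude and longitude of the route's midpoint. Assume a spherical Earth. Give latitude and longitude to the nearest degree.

≈ lat 44°N, lon 170°E

From cos δ = sin φ₁ sin φ₂ + cos φ₁ cos φ₂ cos Δλ, the central angle is δ ≈ 0.576 rad (33.0°).
Interpolate at f = 1/2 with slerp weights a = sin((1−f)δ)/sin δ ≈ 0.522, b = sin(fδ)/sin δ ≈ 0.522.
p = a·p₁ + b·p₂ ≈ (-0.714, 0.129, 0.688); φ = arcsin(p_z) ≈ 43.50°, λ = atan2(p_y, p_x) ≈ 169.72°.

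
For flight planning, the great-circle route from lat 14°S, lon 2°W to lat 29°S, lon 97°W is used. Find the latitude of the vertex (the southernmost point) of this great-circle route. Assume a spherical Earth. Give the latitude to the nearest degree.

The great circle lies in the plane with unit normal n̂ = (p₁ × p₂)/|p₁ × p₂|.
Here n̂_z ≈ -0.846; the vertex latitude is φ_max = arccos|n̂_z| ≈ 32.2°.

≈ 32°S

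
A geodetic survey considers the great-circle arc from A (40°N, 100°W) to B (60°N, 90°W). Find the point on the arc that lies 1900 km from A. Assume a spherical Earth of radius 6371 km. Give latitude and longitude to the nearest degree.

Convert each endpoint to a unit vector on the sphere (x = cos φ cos λ, y = cos φ sin λ, z = sin φ).
The central angle between the endpoints is δ = arccos(p₁·p₂) ≈ 0.366 rad (21.0°). The total great-circle distance is δ·R ≈ 0.366 × 6371 ≈ 2330 km, so the target fraction is f = 1900/2330 ≈ 0.815.
Interpolate at f ≈ 0.815 with slerp weights a = sin((1−f)δ)/sin δ ≈ 0.189, b = sin(fδ)/sin δ ≈ 0.822.
p = a·p₁ + b·p₂ ≈ (-0.025, -0.553, 0.833); φ = arcsin(p_z) ≈ 56.38°, λ = atan2(p_y, p_x) ≈ -92.60°.

≈ (56°N, 93°W)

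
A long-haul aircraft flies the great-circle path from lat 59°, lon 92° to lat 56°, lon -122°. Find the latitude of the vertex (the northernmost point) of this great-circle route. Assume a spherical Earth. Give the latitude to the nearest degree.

≈ 79°

The great circle lies in the plane with unit normal n̂ = (p₁ × p₂)/|p₁ × p₂|.
Here n̂_z ≈ +0.183; the vertex latitude is φ_max = arccos|n̂_z| ≈ 79.5°.
Check via Clairaut: cos φ_max = |cos φ₁| · sin C = cos(59.0°)·sin(20.8°) ≈ 0.183, again giving ≈ 79.5°.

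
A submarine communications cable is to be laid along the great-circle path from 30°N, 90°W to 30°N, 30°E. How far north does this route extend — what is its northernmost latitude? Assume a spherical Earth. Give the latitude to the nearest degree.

≈ 49°N

The great circle lies in the plane with unit normal n̂ = (p₁ × p₂)/|p₁ × p₂|.
Here n̂_z ≈ +0.655; the vertex latitude is φ_max = arccos|n̂_z| ≈ 49.1°.
Check via Clairaut: cos φ_max = |cos φ₁| · sin C = cos(30.0°)·sin(49.1°) ≈ 0.655, again giving ≈ 49.1°.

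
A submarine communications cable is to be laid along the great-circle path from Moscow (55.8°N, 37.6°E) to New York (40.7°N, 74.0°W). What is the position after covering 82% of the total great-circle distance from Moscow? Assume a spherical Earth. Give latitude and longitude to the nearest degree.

≈ (50°N, 63°W)

Convert each endpoint to a unit vector on the sphere (x = cos φ cos λ, y = cos φ sin λ, z = sin φ).
The central angle between the endpoints is δ = arccos(p₁·p₂) ≈ 1.178 rad (67.5°).
Interpolate at f = 0.82 with slerp weights a = sin((1−f)δ)/sin δ ≈ 0.228, b = sin(fδ)/sin δ ≈ 0.890.
p = a·p₁ + b·p₂ ≈ (0.288, -0.571, 0.769); φ = arcsin(p_z) ≈ 50.27°, λ = atan2(p_y, p_x) ≈ -63.26°.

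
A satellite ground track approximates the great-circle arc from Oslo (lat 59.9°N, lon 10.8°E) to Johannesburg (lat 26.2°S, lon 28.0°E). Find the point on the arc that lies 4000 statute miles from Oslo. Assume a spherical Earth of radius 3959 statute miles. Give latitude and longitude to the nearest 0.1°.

Convert each endpoint to a unit vector on the sphere (x = cos φ cos λ, y = cos φ sin λ, z = sin φ).
The central angle between the endpoints is δ = arccos(p₁·p₂) ≈ 1.523 rad (87.3°). The total great-circle distance is δ·R ≈ 1.523 × 3959 ≈ 6029 mi, so the target fraction is f = 4000/6029 ≈ 0.663.
Interpolate at f ≈ 0.663 with slerp weights a = sin((1−f)δ)/sin δ ≈ 0.491, b = sin(fδ)/sin δ ≈ 0.848.
p = a·p₁ + b·p₂ ≈ (0.914, 0.403, 0.050); φ = arcsin(p_z) ≈ 2.89°, λ = atan2(p_y, p_x) ≈ 23.82°.

≈ lat 2.9°N, lon 23.8°E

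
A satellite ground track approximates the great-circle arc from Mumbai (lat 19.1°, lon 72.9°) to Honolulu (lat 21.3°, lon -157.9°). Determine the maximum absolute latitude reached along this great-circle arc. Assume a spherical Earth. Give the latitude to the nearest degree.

≈ 41°

The great circle lies in the plane with unit normal n̂ = (p₁ × p₂)/|p₁ × p₂|.
Here n̂_z ≈ +0.759; the vertex latitude is φ_max = arccos|n̂_z| ≈ 40.6°.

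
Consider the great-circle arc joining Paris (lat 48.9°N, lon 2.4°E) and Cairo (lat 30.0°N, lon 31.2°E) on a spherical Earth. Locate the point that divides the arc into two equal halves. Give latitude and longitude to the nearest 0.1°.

≈ lat 40.3°N, lon 18.8°E

Convert each endpoint to a unit vector on the sphere (x = cos φ cos λ, y = cos φ sin λ, z = sin φ).
The central angle between the endpoints is δ = arccos(p₁·p₂) ≈ 0.504 rad (28.9°).
Interpolate at f = 1/2 with slerp weights a = sin((1−f)δ)/sin δ ≈ 0.516, b = sin(fδ)/sin δ ≈ 0.516.
p = a·p₁ + b·p₂ ≈ (0.722, 0.246, 0.647); φ = arcsin(p_z) ≈ 40.33°, λ = atan2(p_y, p_x) ≈ 18.81°.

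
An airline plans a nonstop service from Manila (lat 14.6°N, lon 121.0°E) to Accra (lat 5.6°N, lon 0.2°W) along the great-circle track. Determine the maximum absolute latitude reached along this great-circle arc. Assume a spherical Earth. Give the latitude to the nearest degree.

The great circle lies in the plane with unit normal n̂ = (p₁ × p₂)/|p₁ × p₂|.
Here n̂_z ≈ -0.936; the vertex latitude is φ_max = arccos|n̂_z| ≈ 20.7°.
Check via Clairaut: cos φ_max = |cos φ₁| · sin C = cos(14.6°)·sin(75.2°) ≈ 0.936, again giving ≈ 20.7°.

≈ 21°N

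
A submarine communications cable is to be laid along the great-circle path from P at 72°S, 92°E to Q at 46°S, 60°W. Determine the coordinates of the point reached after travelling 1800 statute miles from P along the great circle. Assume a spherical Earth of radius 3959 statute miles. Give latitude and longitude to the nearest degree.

≈ 79°S, 32°W

Convert each endpoint to a unit vector on the sphere (x = cos φ cos λ, y = cos φ sin λ, z = sin φ).
The central angle between the endpoints is δ = arccos(p₁·p₂) ≈ 1.053 rad (60.4°). The total great-circle distance is δ·R ≈ 1.053 × 3959 ≈ 4171 mi, so the target fraction is f = 1800/4171 ≈ 0.432.
Interpolate at f ≈ 0.432 with slerp weights a = sin((1−f)δ)/sin δ ≈ 0.648, b = sin(fδ)/sin δ ≈ 0.505.
p = a·p₁ + b·p₂ ≈ (0.169, -0.104, -0.980); φ = arcsin(p_z) ≈ -78.59°, λ = atan2(p_y, p_x) ≈ -31.61°.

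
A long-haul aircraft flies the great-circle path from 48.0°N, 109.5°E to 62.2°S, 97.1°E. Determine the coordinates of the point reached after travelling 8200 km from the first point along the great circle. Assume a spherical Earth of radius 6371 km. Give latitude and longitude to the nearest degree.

≈ 26°S, 103°E

Convert each endpoint to a unit vector on the sphere (x = cos φ cos λ, y = cos φ sin λ, z = sin φ).
The central angle between the endpoints is δ = arccos(p₁·p₂) ≈ 1.931 rad (110.6°). The total great-circle distance is δ·R ≈ 1.931 × 6371 ≈ 12303 km, so the target fraction is f = 8200/12303 ≈ 0.666.
Interpolate at f ≈ 0.666 with slerp weights a = sin((1−f)δ)/sin δ ≈ 0.642, b = sin(fδ)/sin δ ≈ 1.026.
p = a·p₁ + b·p₂ ≈ (-0.202, 0.880, -0.431); φ = arcsin(p_z) ≈ -25.51°, λ = atan2(p_y, p_x) ≈ 102.96°.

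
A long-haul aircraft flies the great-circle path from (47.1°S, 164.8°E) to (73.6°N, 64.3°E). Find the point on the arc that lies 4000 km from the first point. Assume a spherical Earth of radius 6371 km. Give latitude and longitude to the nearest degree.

From cos δ = sin φ₁ sin φ₂ + cos φ₁ cos φ₂ cos Δλ, the central angle is δ ≈ 2.401 rad (137.5°). The total great-circle distance is δ·R ≈ 2.401 × 6371 ≈ 15294 km, so the target fraction is f = 4000/15294 ≈ 0.262.
Interpolate at f ≈ 0.262 with slerp weights a = sin((1−f)δ)/sin δ ≈ 1.451, b = sin(fδ)/sin δ ≈ 0.870.
p = a·p₁ + b·p₂ ≈ (-0.847, 0.480, -0.228); φ = arcsin(p_z) ≈ -13.20°, λ = atan2(p_y, p_x) ≈ 150.43°.

≈ (13°S, 150°E)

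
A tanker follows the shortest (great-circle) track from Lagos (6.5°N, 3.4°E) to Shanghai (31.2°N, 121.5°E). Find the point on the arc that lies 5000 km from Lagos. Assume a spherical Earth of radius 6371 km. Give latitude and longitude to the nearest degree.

Convert each endpoint to a unit vector on the sphere (x = cos φ cos λ, y = cos φ sin λ, z = sin φ).
The central angle between the endpoints is δ = arccos(p₁·p₂) ≈ 1.919 rad (110.0°). The total great-circle distance is δ·R ≈ 1.919 × 6371 ≈ 12229 km, so the target fraction is f = 5000/12229 ≈ 0.409.
Interpolate at f ≈ 0.409 with slerp weights a = sin((1−f)δ)/sin δ ≈ 0.964, b = sin(fδ)/sin δ ≈ 0.752.
p = a·p₁ + b·p₂ ≈ (0.620, 0.605, 0.499); φ = arcsin(p_z) ≈ 29.91°, λ = atan2(p_y, p_x) ≈ 44.29°.

≈ (30°N, 44°E)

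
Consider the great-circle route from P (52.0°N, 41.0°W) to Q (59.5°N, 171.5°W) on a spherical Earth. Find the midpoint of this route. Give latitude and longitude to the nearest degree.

The haversine formula gives a central angle δ ≈ 1.075 rad (61.6°) between the endpoints.
Interpolate at f = 1/2 with slerp weights a = sin((1−f)δ)/sin δ ≈ 0.582, b = sin(fδ)/sin δ ≈ 0.582.
p = a·p₁ + b·p₂ ≈ (-0.022, -0.279, 0.960); φ = arcsin(p_z) ≈ 73.76°, λ = atan2(p_y, p_x) ≈ -94.46°.

≈ (74°N, 94°W)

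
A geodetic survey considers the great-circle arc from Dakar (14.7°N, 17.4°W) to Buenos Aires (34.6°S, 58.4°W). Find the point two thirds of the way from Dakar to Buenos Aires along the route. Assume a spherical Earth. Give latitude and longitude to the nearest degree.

≈ 19°S, 43°W

The haversine formula gives a central angle δ ≈ 1.096 rad (62.8°) between the endpoints.
Interpolate at f = 2/3 with slerp weights a = sin((1−f)δ)/sin δ ≈ 0.402, b = sin(fδ)/sin δ ≈ 0.750.
p = a·p₁ + b·p₂ ≈ (0.694, -0.642, -0.324); φ = arcsin(p_z) ≈ -18.92°, λ = atan2(p_y, p_x) ≈ -42.77°.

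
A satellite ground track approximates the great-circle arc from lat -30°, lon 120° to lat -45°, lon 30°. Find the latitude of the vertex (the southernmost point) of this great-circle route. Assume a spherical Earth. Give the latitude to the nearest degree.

The great circle lies in the plane with unit normal n̂ = (p₁ × p₂)/|p₁ × p₂|.
Here n̂_z ≈ -0.655; the vertex latitude is φ_max = arccos|n̂_z| ≈ 49.1°.

≈ -49°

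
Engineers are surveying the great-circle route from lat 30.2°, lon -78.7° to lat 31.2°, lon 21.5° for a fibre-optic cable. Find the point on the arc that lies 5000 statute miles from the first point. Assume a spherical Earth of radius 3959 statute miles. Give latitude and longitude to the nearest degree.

Convert each endpoint to a unit vector on the sphere (x = cos φ cos λ, y = cos φ sin λ, z = sin φ).
The central angle between the endpoints is δ = arccos(p₁·p₂) ≈ 1.441 rad (82.5°). The total great-circle distance is δ·R ≈ 1.441 × 3959 ≈ 5704 mi, so the target fraction is f = 5000/5704 ≈ 0.877.
Interpolate at f ≈ 0.877 with slerp weights a = sin((1−f)δ)/sin δ ≈ 0.178, b = sin(fδ)/sin δ ≈ 0.961.
p = a·p₁ + b·p₂ ≈ (0.795, 0.150, 0.588); φ = arcsin(p_z) ≈ 35.99°, λ = atan2(p_y, p_x) ≈ 10.69°.

≈ lat 36°, lon 11°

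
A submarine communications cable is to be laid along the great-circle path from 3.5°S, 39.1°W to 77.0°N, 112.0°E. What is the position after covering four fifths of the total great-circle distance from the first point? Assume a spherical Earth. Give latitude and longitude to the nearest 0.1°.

From cos δ = sin φ₁ sin φ₂ + cos φ₁ cos φ₂ cos Δλ, the central angle is δ ≈ 1.830 rad (104.8°).
Interpolate at f = 4/5 with slerp weights a = sin((1−f)δ)/sin δ ≈ 0.370, b = sin(fδ)/sin δ ≈ 1.029.
p = a·p₁ + b·p₂ ≈ (0.200, -0.018, 0.980); φ = arcsin(p_z) ≈ 78.41°, λ = atan2(p_y, p_x) ≈ -5.28°.

≈ 78.4°N, 5.3°W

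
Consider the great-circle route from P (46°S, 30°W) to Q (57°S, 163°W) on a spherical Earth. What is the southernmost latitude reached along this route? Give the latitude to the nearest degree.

≈ 73°S

The great circle lies in the plane with unit normal n̂ = (p₁ × p₂)/|p₁ × p₂|.
Here n̂_z ≈ -0.295; the vertex latitude is φ_max = arccos|n̂_z| ≈ 72.9°.
Check via Clairaut: cos φ_max = |cos φ₁| · sin C = cos(46.0°)·sin(154.9°) ≈ 0.295, again giving ≈ 72.9°.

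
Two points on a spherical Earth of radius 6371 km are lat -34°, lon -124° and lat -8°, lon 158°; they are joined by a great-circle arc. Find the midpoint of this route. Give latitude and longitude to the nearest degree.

≈ lat -26°, lon -167°

Write both endpoints as unit vectors p₁, p₂ with components (cos φ cos λ, cos φ sin λ, sin φ).
The central angle between the endpoints is δ = arccos(p₁·p₂) ≈ 1.320 rad (75.6°).
Interpolate at f = 1/2 with slerp weights a = sin((1−f)δ)/sin δ ≈ 0.633, b = sin(fδ)/sin δ ≈ 0.633.
p = a·p₁ + b·p₂ ≈ (-0.874, -0.200, -0.442); φ = arcsin(p_z) ≈ -26.23°, λ = atan2(p_y, p_x) ≈ -167.10°.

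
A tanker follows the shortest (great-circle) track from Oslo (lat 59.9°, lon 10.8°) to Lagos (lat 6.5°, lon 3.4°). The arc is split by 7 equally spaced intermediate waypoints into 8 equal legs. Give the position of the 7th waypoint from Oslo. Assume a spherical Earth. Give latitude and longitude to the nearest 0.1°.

Convert each endpoint to a unit vector on the sphere (x = cos φ cos λ, y = cos φ sin λ, z = sin φ).
The central angle between the endpoints is δ = arccos(p₁·p₂) ≈ 0.937 rad (53.7°).
Interpolate at f = 7/8 with slerp weights a = sin((1−f)δ)/sin δ ≈ 0.145, b = sin(fδ)/sin δ ≈ 0.907.
p = a·p₁ + b·p₂ ≈ (0.971, 0.067, 0.228); φ = arcsin(p_z) ≈ 13.19°, λ = atan2(p_y, p_x) ≈ 3.95°.

≈ lat 13.2°, lon 4.0°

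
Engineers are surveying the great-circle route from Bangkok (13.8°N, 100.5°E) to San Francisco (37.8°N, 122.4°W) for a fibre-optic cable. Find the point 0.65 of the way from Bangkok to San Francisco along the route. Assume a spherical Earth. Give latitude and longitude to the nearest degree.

≈ 55°N, 177°W

From cos δ = sin φ₁ sin φ₂ + cos φ₁ cos φ₂ cos Δλ, the central angle is δ ≈ 2.000 rad (114.6°).
Interpolate at f = 0.65 with slerp weights a = sin((1−f)δ)/sin δ ≈ 0.708, b = sin(fδ)/sin δ ≈ 1.060.
p = a·p₁ + b·p₂ ≈ (-0.574, -0.030, 0.818); φ = arcsin(p_z) ≈ 54.92°, λ = atan2(p_y, p_x) ≈ -176.96°.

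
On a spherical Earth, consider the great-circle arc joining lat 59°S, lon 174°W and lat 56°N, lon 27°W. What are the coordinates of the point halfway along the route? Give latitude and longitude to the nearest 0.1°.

≈ lat 5.2°S, lon 92.6°W

The haversine formula gives a central angle δ ≈ 2.831 rad (162.2°) between the endpoints.
Interpolate at f = 1/2 with slerp weights a = sin((1−f)δ)/sin δ ≈ 3.233, b = sin(fδ)/sin δ ≈ 3.233.
p = a·p₁ + b·p₂ ≈ (-0.045, -0.995, -0.091); φ = arcsin(p_z) ≈ -5.22°, λ = atan2(p_y, p_x) ≈ -92.60°.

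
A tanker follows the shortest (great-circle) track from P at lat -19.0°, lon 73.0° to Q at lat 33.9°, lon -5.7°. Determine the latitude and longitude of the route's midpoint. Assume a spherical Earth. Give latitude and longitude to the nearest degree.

From cos δ = sin φ₁ sin φ₂ + cos φ₁ cos φ₂ cos Δλ, the central angle is δ ≈ 1.599 rad (91.6°).
Interpolate at f = 1/2 with slerp weights a = sin((1−f)δ)/sin δ ≈ 0.717, b = sin(fδ)/sin δ ≈ 0.717.
p = a·p₁ + b·p₂ ≈ (0.791, 0.589, 0.167); φ = arcsin(p_z) ≈ 9.58°, λ = atan2(p_y, p_x) ≈ 36.70°.

≈ lat 10°, lon 37°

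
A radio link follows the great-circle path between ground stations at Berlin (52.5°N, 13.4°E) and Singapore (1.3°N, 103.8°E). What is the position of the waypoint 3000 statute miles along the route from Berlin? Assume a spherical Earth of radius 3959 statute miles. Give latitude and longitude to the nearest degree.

≈ (36°N, 71°E)

Convert each endpoint to a unit vector on the sphere (x = cos φ cos λ, y = cos φ sin λ, z = sin φ).
The central angle between the endpoints is δ = arccos(p₁·p₂) ≈ 1.557 rad (89.2°). The total great-circle distance is δ·R ≈ 1.557 × 3959 ≈ 6164 mi, so the target fraction is f = 3000/6164 ≈ 0.487.
Interpolate at f ≈ 0.487 with slerp weights a = sin((1−f)δ)/sin δ ≈ 0.717, b = sin(fδ)/sin δ ≈ 0.687.
p = a·p₁ + b·p₂ ≈ (0.261, 0.768, 0.584); φ = arcsin(p_z) ≈ 35.76°, λ = atan2(p_y, p_x) ≈ 71.27°.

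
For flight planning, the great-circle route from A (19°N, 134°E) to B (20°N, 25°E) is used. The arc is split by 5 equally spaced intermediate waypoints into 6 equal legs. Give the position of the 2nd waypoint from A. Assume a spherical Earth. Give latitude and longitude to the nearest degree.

≈ (30°N, 99°E)

Write both endpoints as unit vectors p₁, p₂ with components (cos φ cos λ, cos φ sin λ, sin φ).
The central angle between the endpoints is δ = arccos(p₁·p₂) ≈ 1.750 rad (100.2°).
Interpolate at f = 2/6 with slerp weights a = sin((1−f)δ)/sin δ ≈ 0.934, b = sin(fδ)/sin δ ≈ 0.560.
p = a·p₁ + b·p₂ ≈ (-0.137, 0.858, 0.496); φ = arcsin(p_z) ≈ 29.71°, λ = atan2(p_y, p_x) ≈ 99.08°.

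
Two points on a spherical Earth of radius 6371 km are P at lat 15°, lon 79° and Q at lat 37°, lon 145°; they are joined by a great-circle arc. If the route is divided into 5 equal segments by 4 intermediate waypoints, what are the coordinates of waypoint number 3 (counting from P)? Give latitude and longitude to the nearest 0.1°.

The haversine formula gives a central angle δ ≈ 1.082 rad (62.0°) between the endpoints.
Interpolate at f = 3/5 with slerp weights a = sin((1−f)δ)/sin δ ≈ 0.475, b = sin(fδ)/sin δ ≈ 0.685.
p = a·p₁ + b·p₂ ≈ (-0.360, 0.764, 0.535); φ = arcsin(p_z) ≈ 32.35°, λ = atan2(p_y, p_x) ≈ 115.25°.

≈ lat 32.3°, lon 115.3°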